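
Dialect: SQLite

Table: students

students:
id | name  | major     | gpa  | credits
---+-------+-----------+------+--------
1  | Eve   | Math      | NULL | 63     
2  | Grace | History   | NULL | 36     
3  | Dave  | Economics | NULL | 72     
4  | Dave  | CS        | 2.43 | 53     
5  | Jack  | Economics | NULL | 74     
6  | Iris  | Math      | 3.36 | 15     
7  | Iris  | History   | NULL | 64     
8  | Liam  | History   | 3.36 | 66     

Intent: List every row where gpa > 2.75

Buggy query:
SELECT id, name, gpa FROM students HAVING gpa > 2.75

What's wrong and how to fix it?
Bug: HAVING filters the output of aggregation, but this query has no GROUP BY and no aggregate functions, so SQLite rejects it (HAVING clause on a non-aggregate query); the condition here is per row

Fix: Use WHERE for row-level filtering

Corrected query:
SELECT id, name, gpa FROM students WHERE gpa > 2.75

Result:
id | name | gpa 
---+------+-----
6  | Iris | 3.36
8  | Liam | 3.36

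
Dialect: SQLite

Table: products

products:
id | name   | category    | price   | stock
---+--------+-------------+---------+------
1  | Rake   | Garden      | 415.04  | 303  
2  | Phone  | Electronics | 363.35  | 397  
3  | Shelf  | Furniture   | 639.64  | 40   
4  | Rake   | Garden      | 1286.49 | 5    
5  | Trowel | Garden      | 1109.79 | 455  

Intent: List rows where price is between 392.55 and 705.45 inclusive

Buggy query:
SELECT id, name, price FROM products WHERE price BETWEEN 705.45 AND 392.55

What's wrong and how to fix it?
Bug: The bounds are reversed; BETWEEN a AND b requires a <= b to match anything

Fix: Write BETWEEN 392.55 AND 705.45

Corrected query:
SELECT id, name, price FROM products WHERE price BETWEEN 392.55 AND 705.45

Result:
id | name  | price 
---+-------+-------
1  | Rake  | 415.04
3  | Shelf | 639.64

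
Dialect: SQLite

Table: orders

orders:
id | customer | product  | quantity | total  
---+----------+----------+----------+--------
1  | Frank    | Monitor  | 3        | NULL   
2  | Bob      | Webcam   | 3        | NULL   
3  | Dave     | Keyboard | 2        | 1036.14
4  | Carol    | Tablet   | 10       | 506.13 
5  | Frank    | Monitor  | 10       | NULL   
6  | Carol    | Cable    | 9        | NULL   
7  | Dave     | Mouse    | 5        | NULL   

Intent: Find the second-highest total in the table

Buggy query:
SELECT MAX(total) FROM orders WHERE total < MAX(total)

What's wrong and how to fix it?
Bug: The inner MAX is an aggregate inside WHERE, which is not allowed

Fix: Compute the overall MAX in a subquery, then take MAX of rows below it

Corrected query:
SELECT MAX(total) FROM orders WHERE total < (SELECT MAX(total) FROM orders)

Result:
MAX(total)
----------
506.13    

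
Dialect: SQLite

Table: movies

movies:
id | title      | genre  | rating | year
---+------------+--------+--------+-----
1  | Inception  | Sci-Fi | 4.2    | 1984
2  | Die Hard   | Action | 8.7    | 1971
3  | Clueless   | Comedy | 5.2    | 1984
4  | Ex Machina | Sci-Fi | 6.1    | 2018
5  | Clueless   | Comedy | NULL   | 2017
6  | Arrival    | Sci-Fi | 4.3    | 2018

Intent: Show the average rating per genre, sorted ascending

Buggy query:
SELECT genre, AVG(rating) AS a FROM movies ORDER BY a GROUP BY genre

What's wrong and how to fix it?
Bug: GROUP BY must precede ORDER BY

Fix: Reorder: SELECT … FROM … GROUP BY … ORDER BY …

Corrected query:
SELECT genre, AVG(rating) AS a FROM movies GROUP BY genre ORDER BY a

Result:
genre  | a       
-------+---------
Sci-Fi | 4.866667
Comedy | 5.2     
Action | 8.7     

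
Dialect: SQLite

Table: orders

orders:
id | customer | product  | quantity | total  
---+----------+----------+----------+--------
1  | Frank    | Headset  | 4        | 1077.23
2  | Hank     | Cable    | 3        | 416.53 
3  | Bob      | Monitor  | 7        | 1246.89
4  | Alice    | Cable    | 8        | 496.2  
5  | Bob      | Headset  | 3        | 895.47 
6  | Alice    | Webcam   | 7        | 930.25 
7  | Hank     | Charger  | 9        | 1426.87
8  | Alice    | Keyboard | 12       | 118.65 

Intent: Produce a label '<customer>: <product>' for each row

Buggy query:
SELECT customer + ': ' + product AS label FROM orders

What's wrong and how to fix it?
Bug: SQLite uses || for string concatenation; + coerces text to numbers (yielding 0)

Fix: Use the || operator for string concatenation

Corrected query:
SELECT customer || ': ' || product AS label FROM orders

Result:
label          
---------------
Frank: Headset 
Hank: Cable    
Bob: Monitor   
Alice: Cable   
Bob: Headset   
Alice: Webcam  
Hank: Charger  
Alice: Keyboard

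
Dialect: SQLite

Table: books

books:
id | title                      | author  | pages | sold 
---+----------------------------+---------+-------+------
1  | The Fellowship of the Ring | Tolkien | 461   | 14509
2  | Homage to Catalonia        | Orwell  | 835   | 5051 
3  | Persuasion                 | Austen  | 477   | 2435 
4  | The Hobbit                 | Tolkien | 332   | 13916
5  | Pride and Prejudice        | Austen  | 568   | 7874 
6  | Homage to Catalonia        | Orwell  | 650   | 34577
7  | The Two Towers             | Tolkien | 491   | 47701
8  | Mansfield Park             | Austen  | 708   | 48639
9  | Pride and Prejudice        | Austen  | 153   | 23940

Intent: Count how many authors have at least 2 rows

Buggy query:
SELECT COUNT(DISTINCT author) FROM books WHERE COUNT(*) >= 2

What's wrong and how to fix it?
Bug: WHERE filters individual rows, not groups, so a group-level COUNT is invalid there

Fix: Group first with HAVING COUNT(*) >= 2, then COUNT the resulting groups

Corrected query:
SELECT COUNT(*) FROM (SELECT author FROM books GROUP BY author HAVING COUNT(*) >= 2)

Result:
COUNT(*)
--------
3       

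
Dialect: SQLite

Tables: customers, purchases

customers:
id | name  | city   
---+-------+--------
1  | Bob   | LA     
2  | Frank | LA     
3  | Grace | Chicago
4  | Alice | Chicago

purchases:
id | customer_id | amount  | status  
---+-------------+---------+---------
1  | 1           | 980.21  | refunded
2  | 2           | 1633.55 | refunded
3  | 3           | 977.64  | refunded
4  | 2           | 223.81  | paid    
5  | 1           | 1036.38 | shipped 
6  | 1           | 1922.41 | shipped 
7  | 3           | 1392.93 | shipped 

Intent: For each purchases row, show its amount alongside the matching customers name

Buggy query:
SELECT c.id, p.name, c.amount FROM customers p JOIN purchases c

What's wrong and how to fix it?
Bug: JOIN with no ON clause produces a cartesian product; every purchases row pairs with every customers row

Fix: Specify the join condition linking the foreign key to the parent id

Corrected query:
SELECT c.id, p.name, c.amount FROM customers p JOIN purchases c ON c.customer_id = p.id

Result:
id | name  | amount 
---+-------+--------
1  | Bob   | 980.21 
2  | Frank | 1633.55
3  | Grace | 977.64 
4  | Frank | 223.81 
5  | Bob   | 1036.38
6  | Bob   | 1922.41
7  | Grace | 1392.93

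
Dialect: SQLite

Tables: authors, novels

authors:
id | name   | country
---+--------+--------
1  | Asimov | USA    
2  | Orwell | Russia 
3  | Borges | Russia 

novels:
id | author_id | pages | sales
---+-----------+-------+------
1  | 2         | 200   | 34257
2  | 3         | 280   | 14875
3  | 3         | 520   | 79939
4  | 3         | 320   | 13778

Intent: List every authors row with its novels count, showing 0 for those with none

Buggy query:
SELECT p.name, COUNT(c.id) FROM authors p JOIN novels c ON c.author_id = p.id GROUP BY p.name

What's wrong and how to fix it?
Bug: INNER JOIN drops authors rows that have no matching novels rows

Fix: Use LEFT JOIN so parents without children still appear (COUNT(c.id) gives 0)

Corrected query:
SELECT p.name, COUNT(c.id) FROM authors p LEFT JOIN novels c ON c.author_id = p.id GROUP BY p.name

Result:
name   | COUNT(c.id)
-------+------------
Asimov | 0          
Borges | 3          
Orwell | 1          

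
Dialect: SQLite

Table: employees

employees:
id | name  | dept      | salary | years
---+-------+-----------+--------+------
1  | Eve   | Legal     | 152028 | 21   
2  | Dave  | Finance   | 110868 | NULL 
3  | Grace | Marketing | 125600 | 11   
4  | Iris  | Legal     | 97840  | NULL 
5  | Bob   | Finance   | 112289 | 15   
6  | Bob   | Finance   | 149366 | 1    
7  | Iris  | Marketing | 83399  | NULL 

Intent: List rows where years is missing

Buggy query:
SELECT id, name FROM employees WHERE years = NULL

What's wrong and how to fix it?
Bug: Comparing to NULL with '=' never matches; NULL = NULL is unknown, not true

Fix: Replace '= NULL' with 'IS NULL'

Corrected query:
SELECT id, name FROM employees WHERE years IS NULL

Result:
id | name
---+-----
2  | Dave
4  | Iris
7  | Iris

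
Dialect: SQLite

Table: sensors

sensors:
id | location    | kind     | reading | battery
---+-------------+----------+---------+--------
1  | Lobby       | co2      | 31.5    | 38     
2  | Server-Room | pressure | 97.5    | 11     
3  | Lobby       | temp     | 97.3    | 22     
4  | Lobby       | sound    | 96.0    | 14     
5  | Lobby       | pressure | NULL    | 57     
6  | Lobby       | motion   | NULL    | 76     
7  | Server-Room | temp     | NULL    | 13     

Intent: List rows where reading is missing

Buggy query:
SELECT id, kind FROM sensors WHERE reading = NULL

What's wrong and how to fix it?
Bug: Comparing to NULL with '=' never matches; NULL = NULL is unknown, not true

Fix: Use IS NULL to test for NULL

Corrected query:
SELECT id, kind FROM sensors WHERE reading IS NULL

Result:
id | kind    
---+---------
5  | pressure
6  | motion  
7  | temp    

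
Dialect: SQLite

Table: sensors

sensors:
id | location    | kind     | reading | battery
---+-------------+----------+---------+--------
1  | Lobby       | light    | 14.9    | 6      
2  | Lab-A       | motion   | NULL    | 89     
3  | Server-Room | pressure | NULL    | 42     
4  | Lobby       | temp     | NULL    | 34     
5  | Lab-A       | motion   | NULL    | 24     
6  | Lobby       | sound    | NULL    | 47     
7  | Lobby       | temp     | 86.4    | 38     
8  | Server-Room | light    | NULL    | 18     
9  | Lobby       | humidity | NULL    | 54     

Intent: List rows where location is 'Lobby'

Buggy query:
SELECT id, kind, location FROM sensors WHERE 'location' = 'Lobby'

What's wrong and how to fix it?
Bug: 'location' in single quotes is a string literal, not the column; the comparison is literal-vs-literal and never true

Fix: Reference the column as location without single quotes

Corrected query:
SELECT id, kind, location FROM sensors WHERE location = 'Lobby'

Result:
id | kind     | location
---+----------+---------
1  | light    | Lobby   
4  | temp     | Lobby   
6  | sound    | Lobby   
7  | temp     | Lobby   
9  | humidity | Lobby   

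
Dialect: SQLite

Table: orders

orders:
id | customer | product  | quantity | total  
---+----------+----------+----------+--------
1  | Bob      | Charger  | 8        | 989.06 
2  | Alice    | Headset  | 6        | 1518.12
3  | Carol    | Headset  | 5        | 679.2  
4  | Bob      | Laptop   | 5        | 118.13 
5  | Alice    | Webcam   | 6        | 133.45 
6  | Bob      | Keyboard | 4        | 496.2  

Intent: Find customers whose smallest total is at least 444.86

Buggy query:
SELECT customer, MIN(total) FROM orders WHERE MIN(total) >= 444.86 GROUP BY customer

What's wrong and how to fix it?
Bug: MIN() in WHERE is a misuse of aggregate

Fix: Use HAVING for the per-group MIN condition

Corrected query:
SELECT customer, MIN(total) FROM orders GROUP BY customer HAVING MIN(total) >= 444.86

Result:
customer | MIN(total)
---------+-----------
Carol    | 679.2     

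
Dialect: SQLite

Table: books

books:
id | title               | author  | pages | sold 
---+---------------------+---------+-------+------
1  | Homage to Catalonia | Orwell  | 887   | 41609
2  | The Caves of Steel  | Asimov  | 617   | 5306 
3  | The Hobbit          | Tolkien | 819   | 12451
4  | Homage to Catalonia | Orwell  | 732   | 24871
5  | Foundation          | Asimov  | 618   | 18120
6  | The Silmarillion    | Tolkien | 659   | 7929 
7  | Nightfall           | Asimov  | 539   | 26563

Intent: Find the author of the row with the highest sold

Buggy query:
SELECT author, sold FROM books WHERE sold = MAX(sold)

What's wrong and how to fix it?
Bug: MAX(sold) is an aggregate and cannot be used directly in WHERE

Fix: Wrap MAX in a scalar subquery so WHERE compares against a single value

Corrected query:
SELECT author, sold FROM books WHERE sold = (SELECT MAX(sold) FROM books)

Result:
author | sold 
-------+------
Orwell | 41609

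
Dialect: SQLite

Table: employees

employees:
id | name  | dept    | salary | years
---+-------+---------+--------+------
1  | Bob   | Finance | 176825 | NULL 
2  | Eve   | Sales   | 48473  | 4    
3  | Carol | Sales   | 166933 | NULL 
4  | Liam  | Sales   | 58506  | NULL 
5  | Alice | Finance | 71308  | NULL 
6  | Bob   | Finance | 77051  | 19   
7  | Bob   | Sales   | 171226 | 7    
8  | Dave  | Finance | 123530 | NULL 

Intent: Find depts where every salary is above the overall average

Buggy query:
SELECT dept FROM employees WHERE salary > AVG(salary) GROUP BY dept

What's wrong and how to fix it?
Bug: AVG() is an aggregate; it can't sit directly in WHERE

Fix: Compute the overall average in a scalar subquery and compare each group's MIN against it in HAVING

Corrected query:
SELECT dept FROM employees GROUP BY dept HAVING MIN(salary) > (SELECT AVG(salary) FROM employees)

Result:
(no rows)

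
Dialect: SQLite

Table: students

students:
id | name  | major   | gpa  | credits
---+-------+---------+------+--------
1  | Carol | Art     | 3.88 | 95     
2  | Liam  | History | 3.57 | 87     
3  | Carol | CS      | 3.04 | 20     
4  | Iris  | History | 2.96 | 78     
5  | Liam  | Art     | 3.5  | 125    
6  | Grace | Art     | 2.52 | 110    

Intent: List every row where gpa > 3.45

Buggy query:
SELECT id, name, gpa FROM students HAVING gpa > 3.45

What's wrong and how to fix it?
Bug: This is a non-aggregate query (no GROUP BY, no aggregates), so in SQLite the HAVING clause is invalid here; a row-level condition belongs in WHERE

Fix: Use WHERE for row-level filtering

Corrected query:
SELECT id, name, gpa FROM students WHERE gpa > 3.45

Result:
id | name  | gpa 
---+-------+-----
1  | Carol | 3.88
2  | Liam  | 3.57
5  | Liam  | 3.5 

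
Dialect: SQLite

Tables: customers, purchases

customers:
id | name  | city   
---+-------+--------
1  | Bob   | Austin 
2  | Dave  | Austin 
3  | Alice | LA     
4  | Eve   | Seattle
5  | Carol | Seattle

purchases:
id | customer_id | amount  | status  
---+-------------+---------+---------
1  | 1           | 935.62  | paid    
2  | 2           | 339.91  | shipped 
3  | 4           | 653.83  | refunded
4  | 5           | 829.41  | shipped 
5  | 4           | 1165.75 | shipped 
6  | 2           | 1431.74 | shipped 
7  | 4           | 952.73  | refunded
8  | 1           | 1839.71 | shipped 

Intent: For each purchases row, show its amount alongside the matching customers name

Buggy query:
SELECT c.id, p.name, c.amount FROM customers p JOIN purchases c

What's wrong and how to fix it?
Bug: Missing join condition: each purchases row is matched to all customers rows instead of just its own

Fix: Add ON c.customer_id = p.id to the JOIN

Corrected query:
SELECT c.id, p.name, c.amount FROM customers p JOIN purchases c ON c.customer_id = p.id

Result:
id | name  | amount 
---+-------+--------
1  | Bob   | 935.62 
2  | Dave  | 339.91 
3  | Eve   | 653.83 
4  | Carol | 829.41 
5  | Eve   | 1165.75
6  | Dave  | 1431.74
7  | Eve   | 952.73 
8  | Bob   | 1839.71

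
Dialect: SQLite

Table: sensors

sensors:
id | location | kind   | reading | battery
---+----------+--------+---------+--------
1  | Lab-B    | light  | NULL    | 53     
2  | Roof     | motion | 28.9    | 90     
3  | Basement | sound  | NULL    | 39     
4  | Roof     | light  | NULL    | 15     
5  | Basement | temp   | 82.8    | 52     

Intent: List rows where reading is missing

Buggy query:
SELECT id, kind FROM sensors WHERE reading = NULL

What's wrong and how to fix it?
Bug: '= NULL' is always unknown in SQL three-valued logic, so no rows match

Fix: Replace '= NULL' with 'IS NULL'

Corrected query:
SELECT id, kind FROM sensors WHERE reading IS NULL

Result:
id | kind 
---+------
1  | light
3  | sound
4  | light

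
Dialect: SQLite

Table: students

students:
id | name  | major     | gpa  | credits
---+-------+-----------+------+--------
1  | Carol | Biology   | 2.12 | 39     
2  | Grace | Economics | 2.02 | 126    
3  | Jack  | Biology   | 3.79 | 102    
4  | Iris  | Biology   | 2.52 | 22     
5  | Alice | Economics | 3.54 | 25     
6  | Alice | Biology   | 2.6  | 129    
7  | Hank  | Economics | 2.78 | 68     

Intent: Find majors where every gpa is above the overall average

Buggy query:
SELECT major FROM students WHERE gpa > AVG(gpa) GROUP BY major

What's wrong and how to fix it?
Bug: AVG() is an aggregate; it can't sit directly in WHERE

Fix: Use a subquery for AVG and a HAVING MIN(...) filter so the condition holds for every row in the group

Corrected query:
SELECT major FROM students GROUP BY major HAVING MIN(gpa) > (SELECT AVG(gpa) FROM students)

Result:
(no rows)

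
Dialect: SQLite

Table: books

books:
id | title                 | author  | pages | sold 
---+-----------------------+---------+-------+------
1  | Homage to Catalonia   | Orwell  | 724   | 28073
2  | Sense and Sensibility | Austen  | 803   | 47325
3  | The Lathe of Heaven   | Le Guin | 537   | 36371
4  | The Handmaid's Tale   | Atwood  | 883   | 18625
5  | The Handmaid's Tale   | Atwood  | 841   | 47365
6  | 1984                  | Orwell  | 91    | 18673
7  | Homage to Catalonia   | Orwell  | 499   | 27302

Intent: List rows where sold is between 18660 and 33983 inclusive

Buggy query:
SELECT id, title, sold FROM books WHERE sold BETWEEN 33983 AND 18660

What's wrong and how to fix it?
Bug: BETWEEN expects the lower bound first; with 33983 AND 18660 the range is empty

Fix: Swap the bounds so the smaller value comes first

Corrected query:
SELECT id, title, sold FROM books WHERE sold BETWEEN 18660 AND 33983

Result:
id | title               | sold 
---+---------------------+------
1  | Homage to Catalonia | 28073
6  | 1984                | 18673
7  | Homage to Catalonia | 27302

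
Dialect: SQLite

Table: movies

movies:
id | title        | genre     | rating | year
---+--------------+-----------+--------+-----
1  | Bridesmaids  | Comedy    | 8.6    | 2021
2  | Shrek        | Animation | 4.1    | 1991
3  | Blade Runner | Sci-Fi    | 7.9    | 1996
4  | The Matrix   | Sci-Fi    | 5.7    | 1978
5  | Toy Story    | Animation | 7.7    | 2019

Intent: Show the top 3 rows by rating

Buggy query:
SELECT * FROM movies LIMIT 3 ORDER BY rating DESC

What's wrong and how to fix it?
Bug: ORDER BY cannot follow LIMIT; LIMIT is the final clause

Fix: Sort with ORDER BY, then apply LIMIT

Corrected query:
SELECT * FROM movies ORDER BY rating DESC LIMIT 3

Result:
id | title        | genre     | rating | year
---+--------------+-----------+--------+-----
1  | Bridesmaids  | Comedy    | 8.6    | 2021
3  | Blade Runner | Sci-Fi    | 7.9    | 1996
5  | Toy Story    | Animation | 7.7    | 2019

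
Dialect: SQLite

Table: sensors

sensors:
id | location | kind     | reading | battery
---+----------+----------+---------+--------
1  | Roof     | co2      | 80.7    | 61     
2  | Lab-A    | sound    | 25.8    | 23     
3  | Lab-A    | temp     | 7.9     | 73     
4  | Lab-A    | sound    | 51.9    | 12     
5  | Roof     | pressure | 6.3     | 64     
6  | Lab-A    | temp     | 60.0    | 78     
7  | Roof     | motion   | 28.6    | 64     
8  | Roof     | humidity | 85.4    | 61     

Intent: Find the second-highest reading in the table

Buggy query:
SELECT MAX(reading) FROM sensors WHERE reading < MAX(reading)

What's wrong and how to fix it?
Bug: MAX(reading) on the right of the comparison is an aggregate-in-WHERE error

Fix: Compute the overall MAX in a subquery, then take MAX of rows below it

Corrected query:
SELECT MAX(reading) FROM sensors WHERE reading < (SELECT MAX(reading) FROM sensors)

Result:
MAX(reading)
------------
80.7        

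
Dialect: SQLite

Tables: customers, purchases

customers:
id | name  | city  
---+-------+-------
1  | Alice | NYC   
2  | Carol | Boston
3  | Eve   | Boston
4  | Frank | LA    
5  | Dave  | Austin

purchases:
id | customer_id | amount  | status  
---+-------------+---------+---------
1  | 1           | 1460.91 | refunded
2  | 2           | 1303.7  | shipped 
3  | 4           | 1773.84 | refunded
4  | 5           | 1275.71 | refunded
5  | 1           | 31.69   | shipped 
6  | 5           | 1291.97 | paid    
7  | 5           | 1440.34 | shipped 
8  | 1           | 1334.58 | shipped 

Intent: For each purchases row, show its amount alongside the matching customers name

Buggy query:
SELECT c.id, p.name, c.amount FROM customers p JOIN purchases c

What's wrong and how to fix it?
Bug: JOIN with no ON clause produces a cartesian product; every purchases row pairs with every customers row

Fix: Add ON c.customer_id = p.id to the JOIN

Corrected query:
SELECT c.id, p.name, c.amount FROM customers p JOIN purchases c ON c.customer_id = p.id

Result:
id | name  | amount 
---+-------+--------
1  | Alice | 1460.91
2  | Carol | 1303.7 
3  | Frank | 1773.84
4  | Dave  | 1275.71
5  | Alice | 31.69  
6  | Dave  | 1291.97
7  | Dave  | 1440.34
8  | Alice | 1334.58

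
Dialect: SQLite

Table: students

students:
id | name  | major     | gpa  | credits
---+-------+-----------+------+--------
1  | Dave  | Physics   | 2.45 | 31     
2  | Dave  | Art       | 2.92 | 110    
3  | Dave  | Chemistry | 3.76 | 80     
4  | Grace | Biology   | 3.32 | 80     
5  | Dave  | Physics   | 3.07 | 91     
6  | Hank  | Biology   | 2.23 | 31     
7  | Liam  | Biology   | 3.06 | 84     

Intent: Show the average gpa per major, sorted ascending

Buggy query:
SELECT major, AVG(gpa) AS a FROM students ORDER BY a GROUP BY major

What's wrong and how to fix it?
Bug: ORDER BY appears before GROUP BY; SQL clause order requires GROUP BY first

Fix: Reorder: SELECT … FROM … GROUP BY … ORDER BY …

Corrected query:
SELECT major, AVG(gpa) AS a FROM students GROUP BY major ORDER BY a

Result:
major     | a   
----------+-----
Physics   | 2.76
Biology   | 2.87
Art       | 2.92
Chemistry | 3.76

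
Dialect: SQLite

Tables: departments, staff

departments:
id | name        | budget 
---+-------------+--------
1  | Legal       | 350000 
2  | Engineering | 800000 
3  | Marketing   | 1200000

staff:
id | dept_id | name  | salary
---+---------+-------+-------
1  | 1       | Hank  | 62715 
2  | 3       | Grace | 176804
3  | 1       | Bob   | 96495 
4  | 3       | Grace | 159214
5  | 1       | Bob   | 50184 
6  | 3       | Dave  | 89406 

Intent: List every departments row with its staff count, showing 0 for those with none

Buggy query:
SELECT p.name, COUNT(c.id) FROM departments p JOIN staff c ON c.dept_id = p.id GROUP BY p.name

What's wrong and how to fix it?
Bug: INNER JOIN drops departments rows that have no matching staff rows

Fix: Use LEFT JOIN so parents without children still appear (COUNT(c.id) gives 0)

Corrected query:
SELECT p.name, COUNT(c.id) FROM departments p LEFT JOIN staff c ON c.dept_id = p.id GROUP BY p.name

Result:
name        | COUNT(c.id)
------------+------------
Engineering | 0          
Legal       | 3          
Marketing   | 3          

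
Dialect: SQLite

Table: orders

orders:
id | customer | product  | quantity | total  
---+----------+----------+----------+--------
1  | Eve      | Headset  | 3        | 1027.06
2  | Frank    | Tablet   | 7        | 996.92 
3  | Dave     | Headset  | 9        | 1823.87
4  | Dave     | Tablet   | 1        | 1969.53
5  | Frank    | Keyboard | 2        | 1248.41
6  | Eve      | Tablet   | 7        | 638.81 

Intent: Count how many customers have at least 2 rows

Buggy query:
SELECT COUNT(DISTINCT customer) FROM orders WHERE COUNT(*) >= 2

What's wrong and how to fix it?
Bug: COUNT(*) cannot appear in WHERE; the per-group count doesn't exist yet

Fix: Group first with HAVING COUNT(*) >= 2, then COUNT the resulting groups

Corrected query:
SELECT COUNT(*) FROM (SELECT customer FROM orders GROUP BY customer HAVING COUNT(*) >= 2)

Result:
COUNT(*)
--------
3       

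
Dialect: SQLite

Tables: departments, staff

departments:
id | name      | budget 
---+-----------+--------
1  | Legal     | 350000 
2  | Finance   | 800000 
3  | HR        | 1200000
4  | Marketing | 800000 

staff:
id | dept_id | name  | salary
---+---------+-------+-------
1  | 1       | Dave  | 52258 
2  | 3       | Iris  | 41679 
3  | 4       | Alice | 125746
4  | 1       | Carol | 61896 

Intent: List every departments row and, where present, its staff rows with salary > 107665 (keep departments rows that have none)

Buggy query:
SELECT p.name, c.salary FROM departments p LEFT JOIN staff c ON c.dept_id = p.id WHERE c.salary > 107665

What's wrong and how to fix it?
Bug: Filtering c.salary in WHERE discards the NULL rows produced by LEFT JOIN, turning it into an inner join

Fix: Move the right-table condition into the ON clause so unmatched parents are kept

Corrected query:
SELECT p.name, c.salary FROM departments p LEFT JOIN staff c ON c.dept_id = p.id AND c.salary > 107665

Result:
name      | salary
----------+-------
Legal     | NULL  
Finance   | NULL  
HR        | NULL  
Marketing | 125746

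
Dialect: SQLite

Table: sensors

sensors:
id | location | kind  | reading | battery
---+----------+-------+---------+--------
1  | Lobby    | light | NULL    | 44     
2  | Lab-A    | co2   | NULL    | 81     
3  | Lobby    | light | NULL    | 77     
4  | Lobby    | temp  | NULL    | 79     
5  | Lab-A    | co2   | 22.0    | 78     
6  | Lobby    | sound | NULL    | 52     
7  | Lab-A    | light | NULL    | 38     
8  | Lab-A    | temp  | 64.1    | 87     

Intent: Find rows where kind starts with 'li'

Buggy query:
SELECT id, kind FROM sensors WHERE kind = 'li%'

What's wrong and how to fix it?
Bug: '=' compares the literal string including the % character; pattern matching needs LIKE

Fix: Use LIKE for wildcard pattern matching

Corrected query:
SELECT id, kind FROM sensors WHERE kind LIKE 'li%'

Result:
id | kind 
---+------
1  | light
3  | light
7  | light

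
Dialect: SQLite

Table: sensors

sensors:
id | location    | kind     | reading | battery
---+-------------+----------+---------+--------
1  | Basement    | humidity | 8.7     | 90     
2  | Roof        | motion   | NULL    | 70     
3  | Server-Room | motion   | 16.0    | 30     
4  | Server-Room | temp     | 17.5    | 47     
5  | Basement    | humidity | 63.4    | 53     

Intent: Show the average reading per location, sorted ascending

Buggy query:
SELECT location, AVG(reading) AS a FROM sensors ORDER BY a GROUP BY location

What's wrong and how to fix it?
Bug: GROUP BY must precede ORDER BY

Fix: Move ORDER BY to the end, after GROUP BY

Corrected query:
SELECT location, AVG(reading) AS a FROM sensors GROUP BY location ORDER BY a

Result:
location    | a    
------------+------
Roof        | NULL 
Server-Room | 16.75
Basement    | 36.05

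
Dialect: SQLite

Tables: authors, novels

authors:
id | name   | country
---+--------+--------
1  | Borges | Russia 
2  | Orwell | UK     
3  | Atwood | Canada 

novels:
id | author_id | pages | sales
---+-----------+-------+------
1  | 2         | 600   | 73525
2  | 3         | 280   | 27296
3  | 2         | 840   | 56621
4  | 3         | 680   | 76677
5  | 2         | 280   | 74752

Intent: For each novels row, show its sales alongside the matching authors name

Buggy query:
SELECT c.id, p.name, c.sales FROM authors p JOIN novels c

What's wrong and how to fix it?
Bug: JOIN with no ON clause produces a cartesian product; every novels row pairs with every authors row

Fix: Add ON c.author_id = p.id to the JOIN

Corrected query:
SELECT c.id, p.name, c.sales FROM authors p JOIN novels c ON c.author_id = p.id

Result:
id | name   | sales
---+--------+------
1  | Orwell | 73525
2  | Atwood | 27296
3  | Orwell | 56621
4  | Atwood | 76677
5  | Orwell | 74752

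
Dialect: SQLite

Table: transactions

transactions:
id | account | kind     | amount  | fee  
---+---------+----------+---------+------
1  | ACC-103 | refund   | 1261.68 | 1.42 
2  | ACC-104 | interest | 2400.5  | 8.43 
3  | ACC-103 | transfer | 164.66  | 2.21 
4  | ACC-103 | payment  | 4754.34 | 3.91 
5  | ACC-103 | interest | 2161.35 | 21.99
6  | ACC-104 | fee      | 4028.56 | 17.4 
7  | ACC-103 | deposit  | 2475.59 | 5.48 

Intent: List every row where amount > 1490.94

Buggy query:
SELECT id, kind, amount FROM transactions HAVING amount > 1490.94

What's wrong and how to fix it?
Bug: HAVING filters the output of aggregation, but this query has no GROUP BY and no aggregate functions, so SQLite rejects it (HAVING clause on a non-aggregate query); the condition here is per row

Fix: Replace HAVING with WHERE since the condition applies to individual rows

Corrected query:
SELECT id, kind, amount FROM transactions WHERE amount > 1490.94

Result:
id | kind     | amount 
---+----------+--------
2  | interest | 2400.5 
4  | payment  | 4754.34
5  | interest | 2161.35
6  | fee      | 4028.56
7  | deposit  | 2475.59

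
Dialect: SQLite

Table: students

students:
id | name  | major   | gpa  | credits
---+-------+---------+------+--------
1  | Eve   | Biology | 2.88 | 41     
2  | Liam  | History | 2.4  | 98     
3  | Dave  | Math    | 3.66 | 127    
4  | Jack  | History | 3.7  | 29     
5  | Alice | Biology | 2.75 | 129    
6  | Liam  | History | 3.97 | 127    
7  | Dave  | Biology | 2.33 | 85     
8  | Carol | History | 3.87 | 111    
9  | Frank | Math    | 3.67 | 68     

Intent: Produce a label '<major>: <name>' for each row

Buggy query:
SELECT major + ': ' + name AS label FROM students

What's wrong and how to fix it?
Bug: SQLite uses || for string concatenation; + coerces text to numbers (yielding 0)

Fix: Replace + with || to concatenate text

Corrected query:
SELECT major || ': ' || name AS label FROM students

Result:
label         
--------------
Biology: Eve  
History: Liam 
Math: Dave    
History: Jack 
Biology: Alice
History: Liam 
Biology: Dave 
History: Carol
Math: Frank   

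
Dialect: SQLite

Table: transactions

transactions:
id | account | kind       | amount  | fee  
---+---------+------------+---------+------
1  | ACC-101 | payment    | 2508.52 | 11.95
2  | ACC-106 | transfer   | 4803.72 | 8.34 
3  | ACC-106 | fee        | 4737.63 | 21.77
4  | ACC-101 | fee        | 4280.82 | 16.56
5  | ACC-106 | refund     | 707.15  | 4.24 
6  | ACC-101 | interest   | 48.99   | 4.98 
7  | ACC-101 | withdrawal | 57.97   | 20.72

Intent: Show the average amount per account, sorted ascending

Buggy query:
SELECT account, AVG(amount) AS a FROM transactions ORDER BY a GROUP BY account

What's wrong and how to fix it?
Bug: GROUP BY must precede ORDER BY

Fix: Reorder: SELECT … FROM … GROUP BY … ORDER BY …

Corrected query:
SELECT account, AVG(amount) AS a FROM transactions GROUP BY account ORDER BY a

Result:
account | a          
--------+------------
ACC-101 | 1724.075   
ACC-106 | 3416.166667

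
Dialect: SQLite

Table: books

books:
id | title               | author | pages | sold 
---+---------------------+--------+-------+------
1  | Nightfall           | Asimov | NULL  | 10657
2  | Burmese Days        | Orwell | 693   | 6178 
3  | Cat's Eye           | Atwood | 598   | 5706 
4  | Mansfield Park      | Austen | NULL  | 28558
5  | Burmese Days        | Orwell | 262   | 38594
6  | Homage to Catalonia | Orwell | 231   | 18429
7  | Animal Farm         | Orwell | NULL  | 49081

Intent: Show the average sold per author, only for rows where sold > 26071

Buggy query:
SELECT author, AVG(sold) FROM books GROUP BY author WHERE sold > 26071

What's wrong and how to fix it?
Bug: Row-level WHERE must come before GROUP BY in the clause order

Fix: Place WHERE between FROM and GROUP BY

Corrected query:
SELECT author, AVG(sold) FROM books WHERE sold > 26071 GROUP BY author

Result:
author | AVG(sold)
-------+----------
Austen | 28558    
Orwell | 43837.5  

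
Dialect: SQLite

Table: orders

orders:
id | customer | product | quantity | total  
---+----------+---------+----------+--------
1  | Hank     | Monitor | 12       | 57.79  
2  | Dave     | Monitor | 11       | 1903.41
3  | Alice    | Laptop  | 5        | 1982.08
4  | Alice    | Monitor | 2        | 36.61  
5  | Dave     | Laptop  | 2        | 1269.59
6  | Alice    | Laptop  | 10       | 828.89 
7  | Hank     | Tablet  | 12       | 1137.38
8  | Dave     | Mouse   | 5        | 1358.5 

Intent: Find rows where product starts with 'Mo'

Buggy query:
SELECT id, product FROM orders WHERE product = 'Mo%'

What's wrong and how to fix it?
Bug: Wildcards only work with LIKE; '=' treats '%' as a literal character

Fix: Replace '=' with LIKE so 'Mo%' is treated as a pattern

Corrected query:
SELECT id, product FROM orders WHERE product LIKE 'Mo%'

Result:
id | product
---+--------
1  | Monitor
2  | Monitor
4  | Monitor
8  | Mouse  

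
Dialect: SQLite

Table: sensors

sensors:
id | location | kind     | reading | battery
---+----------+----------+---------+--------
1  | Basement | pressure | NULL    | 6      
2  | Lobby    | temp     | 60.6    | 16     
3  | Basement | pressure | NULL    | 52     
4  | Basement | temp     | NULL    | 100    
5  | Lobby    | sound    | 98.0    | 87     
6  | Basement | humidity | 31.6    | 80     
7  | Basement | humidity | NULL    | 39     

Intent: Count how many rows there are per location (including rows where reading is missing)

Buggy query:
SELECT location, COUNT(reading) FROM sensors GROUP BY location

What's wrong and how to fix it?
Bug: COUNT(reading) skips NULLs, so groups with missing reading are undercounted

Fix: Replace COUNT(reading) with COUNT(*)

Corrected query:
SELECT location, COUNT(*) FROM sensors GROUP BY location

Result:
location | COUNT(*)
---------+---------
Basement | 5       
Lobby    | 2       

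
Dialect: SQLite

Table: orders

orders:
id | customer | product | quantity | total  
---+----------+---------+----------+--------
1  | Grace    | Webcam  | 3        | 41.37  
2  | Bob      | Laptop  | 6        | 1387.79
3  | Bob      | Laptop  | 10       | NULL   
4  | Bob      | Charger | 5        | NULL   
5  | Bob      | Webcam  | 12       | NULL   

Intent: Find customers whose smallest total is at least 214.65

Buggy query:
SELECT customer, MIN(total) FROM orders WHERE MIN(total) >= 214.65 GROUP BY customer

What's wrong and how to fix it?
Bug: Aggregates like MIN are computed per group after WHERE runs

Fix: Replace WHERE with HAVING after the GROUP BY

Corrected query:
SELECT customer, MIN(total) FROM orders GROUP BY customer HAVING MIN(total) >= 214.65

Result:
customer | MIN(total)
---------+-----------
Bob      | 1387.79   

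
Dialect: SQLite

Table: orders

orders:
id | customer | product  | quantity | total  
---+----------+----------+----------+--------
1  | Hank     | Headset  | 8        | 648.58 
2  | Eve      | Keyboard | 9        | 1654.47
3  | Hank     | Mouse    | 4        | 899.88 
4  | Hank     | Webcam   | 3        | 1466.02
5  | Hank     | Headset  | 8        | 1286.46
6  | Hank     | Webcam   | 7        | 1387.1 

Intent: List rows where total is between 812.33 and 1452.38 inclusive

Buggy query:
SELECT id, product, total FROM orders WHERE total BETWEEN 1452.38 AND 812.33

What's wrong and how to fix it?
Bug: BETWEEN expects the lower bound first; with 1452.38 AND 812.33 the range is empty

Fix: Swap the bounds so the smaller value comes first

Corrected query:
SELECT id, product, total FROM orders WHERE total BETWEEN 812.33 AND 1452.38

Result:
id | product | total  
---+---------+--------
3  | Mouse   | 899.88 
5  | Headset | 1286.46
6  | Webcam  | 1387.1 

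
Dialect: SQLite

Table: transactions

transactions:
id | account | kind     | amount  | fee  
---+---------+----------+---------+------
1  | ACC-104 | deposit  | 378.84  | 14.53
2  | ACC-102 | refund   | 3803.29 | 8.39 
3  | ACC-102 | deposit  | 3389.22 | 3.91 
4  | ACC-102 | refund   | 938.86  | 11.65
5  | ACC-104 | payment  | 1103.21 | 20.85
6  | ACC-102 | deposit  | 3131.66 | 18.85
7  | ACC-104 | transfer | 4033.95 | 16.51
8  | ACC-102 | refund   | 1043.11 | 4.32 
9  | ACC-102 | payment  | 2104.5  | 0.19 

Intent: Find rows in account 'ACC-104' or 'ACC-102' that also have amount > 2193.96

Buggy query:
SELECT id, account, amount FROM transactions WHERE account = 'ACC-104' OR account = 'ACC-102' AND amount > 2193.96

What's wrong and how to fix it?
Bug: AND binds tighter than OR, so this parses as account = 'ACC-104' OR (account = 'ACC-102' AND amount > 2193.96)

Fix: Group the OR with parentheses (or use IN), then AND the threshold

Corrected query:
SELECT id, account, amount FROM transactions WHERE (account = 'ACC-104' OR account = 'ACC-102') AND amount > 2193.96

Result:
id | account | amount 
---+---------+--------
2  | ACC-102 | 3803.29
3  | ACC-102 | 3389.22
6  | ACC-102 | 3131.66
7  | ACC-104 | 4033.95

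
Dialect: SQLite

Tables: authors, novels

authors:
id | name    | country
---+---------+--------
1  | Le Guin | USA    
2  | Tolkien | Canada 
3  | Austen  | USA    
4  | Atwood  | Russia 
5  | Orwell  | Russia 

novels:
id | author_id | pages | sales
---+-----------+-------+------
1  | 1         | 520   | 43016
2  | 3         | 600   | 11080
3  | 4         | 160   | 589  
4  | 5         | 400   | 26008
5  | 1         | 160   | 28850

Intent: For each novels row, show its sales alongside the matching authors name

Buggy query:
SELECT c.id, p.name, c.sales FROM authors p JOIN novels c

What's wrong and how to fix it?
Bug: Missing join condition: each novels row is matched to all authors rows instead of just its own

Fix: Add ON c.author_id = p.id to the JOIN

Corrected query:
SELECT c.id, p.name, c.sales FROM authors p JOIN novels c ON c.author_id = p.id

Result:
id | name    | sales
---+---------+------
1  | Le Guin | 43016
2  | Austen  | 11080
3  | Atwood  | 589  
4  | Orwell  | 26008
5  | Le Guin | 28850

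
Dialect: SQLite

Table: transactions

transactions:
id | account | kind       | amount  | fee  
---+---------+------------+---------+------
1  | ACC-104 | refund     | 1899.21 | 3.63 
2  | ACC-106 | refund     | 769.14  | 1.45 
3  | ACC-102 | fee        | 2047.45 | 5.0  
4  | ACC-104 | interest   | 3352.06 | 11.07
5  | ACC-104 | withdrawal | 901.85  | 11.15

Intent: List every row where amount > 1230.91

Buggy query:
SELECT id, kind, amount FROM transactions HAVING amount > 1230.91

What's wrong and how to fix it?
Bug: This is a non-aggregate query (no GROUP BY, no aggregates), so in SQLite the HAVING clause is invalid here; a row-level condition belongs in WHERE

Fix: Use WHERE for row-level filtering

Corrected query:
SELECT id, kind, amount FROM transactions WHERE amount > 1230.91

Result:
id | kind     | amount 
---+----------+--------
1  | refund   | 1899.21
3  | fee      | 2047.45
4  | interest | 3352.06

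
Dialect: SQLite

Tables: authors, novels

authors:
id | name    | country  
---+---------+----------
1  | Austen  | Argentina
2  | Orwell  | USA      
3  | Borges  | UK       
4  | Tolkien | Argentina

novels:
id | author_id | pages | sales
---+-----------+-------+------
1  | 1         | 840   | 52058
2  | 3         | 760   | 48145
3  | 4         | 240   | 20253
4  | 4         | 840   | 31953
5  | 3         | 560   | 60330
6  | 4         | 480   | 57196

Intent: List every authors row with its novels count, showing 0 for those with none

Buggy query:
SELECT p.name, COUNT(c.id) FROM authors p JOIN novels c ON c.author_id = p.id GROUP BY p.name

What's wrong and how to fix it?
Bug: An inner join excludes parents with zero children

Fix: Use LEFT JOIN so parents without children still appear (COUNT(c.id) gives 0)

Corrected query:
SELECT p.name, COUNT(c.id) FROM authors p LEFT JOIN novels c ON c.author_id = p.id GROUP BY p.name

Result:
name    | COUNT(c.id)
--------+------------
Austen  | 1          
Borges  | 2          
Orwell  | 0          
Tolkien | 3          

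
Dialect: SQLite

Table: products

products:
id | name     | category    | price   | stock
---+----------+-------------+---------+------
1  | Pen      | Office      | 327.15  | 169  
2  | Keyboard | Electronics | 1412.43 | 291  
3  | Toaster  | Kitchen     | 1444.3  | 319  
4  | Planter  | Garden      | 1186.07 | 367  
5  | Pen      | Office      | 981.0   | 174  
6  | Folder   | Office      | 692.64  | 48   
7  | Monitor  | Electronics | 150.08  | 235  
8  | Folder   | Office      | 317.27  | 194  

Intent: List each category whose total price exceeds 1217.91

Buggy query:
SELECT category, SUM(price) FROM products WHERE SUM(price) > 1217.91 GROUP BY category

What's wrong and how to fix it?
Bug: SUM(price) is an aggregate, but WHERE filters rows before aggregation

Fix: Move the aggregate condition to a HAVING clause

Corrected query:
SELECT category, SUM(price) FROM products GROUP BY category HAVING SUM(price) > 1217.91

Result:
category    | SUM(price)
------------+-----------
Electronics | 1562.51   
Kitchen     | 1444.3    
Office      | 2318.06   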